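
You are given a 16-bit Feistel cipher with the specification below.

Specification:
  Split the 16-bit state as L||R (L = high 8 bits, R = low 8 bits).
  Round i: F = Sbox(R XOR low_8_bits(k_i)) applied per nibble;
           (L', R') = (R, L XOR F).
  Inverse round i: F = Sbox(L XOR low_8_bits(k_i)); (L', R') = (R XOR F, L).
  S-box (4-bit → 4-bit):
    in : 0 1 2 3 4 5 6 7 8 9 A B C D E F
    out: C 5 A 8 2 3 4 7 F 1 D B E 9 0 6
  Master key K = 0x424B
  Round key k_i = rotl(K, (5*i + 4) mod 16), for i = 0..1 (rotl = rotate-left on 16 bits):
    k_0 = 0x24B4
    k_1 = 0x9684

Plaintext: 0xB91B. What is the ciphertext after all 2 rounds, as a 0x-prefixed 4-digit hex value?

0x6F10

s_0 = plaintext = 0xB91B
s_1 = Round(s_0, k_0) = 0x1B6F
s_2 = Round(s_1, k_1) = 0x6F10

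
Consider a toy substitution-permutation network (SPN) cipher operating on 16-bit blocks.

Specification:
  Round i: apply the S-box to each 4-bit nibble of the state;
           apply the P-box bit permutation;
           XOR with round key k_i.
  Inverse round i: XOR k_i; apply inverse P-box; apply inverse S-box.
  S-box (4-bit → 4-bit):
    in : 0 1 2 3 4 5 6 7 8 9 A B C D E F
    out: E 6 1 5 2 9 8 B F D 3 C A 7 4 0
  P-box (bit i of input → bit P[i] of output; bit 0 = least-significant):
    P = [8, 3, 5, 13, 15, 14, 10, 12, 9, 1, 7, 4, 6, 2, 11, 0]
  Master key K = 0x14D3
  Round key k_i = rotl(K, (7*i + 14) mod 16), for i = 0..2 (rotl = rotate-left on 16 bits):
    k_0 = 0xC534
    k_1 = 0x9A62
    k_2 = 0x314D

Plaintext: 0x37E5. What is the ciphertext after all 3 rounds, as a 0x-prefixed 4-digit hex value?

s_0 = plaintext = 0x37E5
s_1 = Round(s_0, k_0) = 0xEA66
s_2 = Round(s_1, k_1) = 0xA060
s_3 = Round(s_2, k_2) = 0x01B3

0x01B3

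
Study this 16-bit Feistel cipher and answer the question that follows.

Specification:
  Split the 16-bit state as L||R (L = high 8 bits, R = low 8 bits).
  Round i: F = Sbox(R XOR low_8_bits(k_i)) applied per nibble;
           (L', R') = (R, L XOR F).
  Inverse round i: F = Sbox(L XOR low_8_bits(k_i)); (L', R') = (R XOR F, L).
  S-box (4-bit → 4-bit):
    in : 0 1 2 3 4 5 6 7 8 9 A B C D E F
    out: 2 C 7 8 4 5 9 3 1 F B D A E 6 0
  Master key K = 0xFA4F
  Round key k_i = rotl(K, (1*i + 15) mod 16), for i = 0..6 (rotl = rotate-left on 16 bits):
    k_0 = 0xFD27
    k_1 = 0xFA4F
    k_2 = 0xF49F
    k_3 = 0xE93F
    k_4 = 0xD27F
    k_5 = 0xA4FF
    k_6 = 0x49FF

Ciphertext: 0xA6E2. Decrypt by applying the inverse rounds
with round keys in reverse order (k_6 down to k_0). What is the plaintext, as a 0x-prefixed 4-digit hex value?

0xD795

s_0 = ciphertext = 0xA6E2
s_1 = InvRound(s_0, k_6) = 0xBDA6
s_2 = InvRound(s_1, k_5) = 0xE1BD
s_3 = InvRound(s_2, k_4) = 0x4BE1
s_4 = InvRound(s_3, k_3) = 0xD54B
s_5 = InvRound(s_4, k_2) = 0x00D5
s_6 = InvRound(s_5, k_1) = 0x9500
s_7 = InvRound(s_6, k_0) = 0xD795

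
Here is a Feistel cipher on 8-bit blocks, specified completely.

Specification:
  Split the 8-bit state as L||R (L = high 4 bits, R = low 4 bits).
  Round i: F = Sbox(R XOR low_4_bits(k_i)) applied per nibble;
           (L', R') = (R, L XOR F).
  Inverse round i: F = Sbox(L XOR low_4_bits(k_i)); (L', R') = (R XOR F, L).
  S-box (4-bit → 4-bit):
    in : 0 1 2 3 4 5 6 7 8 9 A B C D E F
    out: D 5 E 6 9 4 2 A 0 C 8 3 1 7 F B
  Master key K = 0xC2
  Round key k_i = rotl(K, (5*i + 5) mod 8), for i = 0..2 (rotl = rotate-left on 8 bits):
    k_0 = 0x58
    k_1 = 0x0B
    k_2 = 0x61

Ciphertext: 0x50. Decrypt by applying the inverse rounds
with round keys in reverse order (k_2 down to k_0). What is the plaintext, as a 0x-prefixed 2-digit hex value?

s_0 = ciphertext = 0x50
s_1 = InvRound(s_0, k_2) = 0x95
s_2 = InvRound(s_1, k_1) = 0xB9
s_3 = InvRound(s_2, k_0) = 0xFB

0xFB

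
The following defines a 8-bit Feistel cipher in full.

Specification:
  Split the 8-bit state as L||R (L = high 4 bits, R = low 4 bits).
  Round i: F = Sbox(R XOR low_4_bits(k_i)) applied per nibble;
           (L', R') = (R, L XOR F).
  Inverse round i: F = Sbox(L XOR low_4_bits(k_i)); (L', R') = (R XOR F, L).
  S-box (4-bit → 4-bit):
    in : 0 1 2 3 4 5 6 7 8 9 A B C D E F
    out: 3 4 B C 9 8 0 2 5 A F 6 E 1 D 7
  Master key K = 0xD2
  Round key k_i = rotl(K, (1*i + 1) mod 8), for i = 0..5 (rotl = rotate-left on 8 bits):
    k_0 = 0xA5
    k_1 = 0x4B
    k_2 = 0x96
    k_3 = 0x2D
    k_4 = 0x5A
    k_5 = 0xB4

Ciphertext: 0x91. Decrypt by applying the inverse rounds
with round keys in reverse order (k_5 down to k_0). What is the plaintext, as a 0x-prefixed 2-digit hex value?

0x8B

s_0 = ciphertext = 0x91
s_1 = InvRound(s_0, k_5) = 0x09
s_2 = InvRound(s_1, k_4) = 0x60
s_3 = InvRound(s_2, k_3) = 0x66
s_4 = InvRound(s_3, k_2) = 0x56
s_5 = InvRound(s_4, k_1) = 0xB5
s_6 = InvRound(s_5, k_0) = 0x8B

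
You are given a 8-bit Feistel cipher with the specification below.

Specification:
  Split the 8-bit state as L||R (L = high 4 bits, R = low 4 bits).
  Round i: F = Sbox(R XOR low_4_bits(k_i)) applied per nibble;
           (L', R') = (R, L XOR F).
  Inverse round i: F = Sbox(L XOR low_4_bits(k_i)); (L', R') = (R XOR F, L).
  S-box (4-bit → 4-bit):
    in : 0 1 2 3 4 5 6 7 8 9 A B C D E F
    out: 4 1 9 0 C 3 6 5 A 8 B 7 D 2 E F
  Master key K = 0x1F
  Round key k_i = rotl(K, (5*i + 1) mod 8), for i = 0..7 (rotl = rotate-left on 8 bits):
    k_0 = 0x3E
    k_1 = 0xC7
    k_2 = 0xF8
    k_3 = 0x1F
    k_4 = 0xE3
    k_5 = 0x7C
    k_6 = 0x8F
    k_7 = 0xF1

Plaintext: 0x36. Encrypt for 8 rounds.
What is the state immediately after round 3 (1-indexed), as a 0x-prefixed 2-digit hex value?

s_0 = plaintext = 0x36
s_1 = Round(s_0, k_0) = 0x69
s_2 = Round(s_1, k_1) = 0x98
s_3 = Round(s_2, k_2) = 0x8D
s_4 = Round(s_3, k_3) = 0xD1
s_5 = Round(s_4, k_4) = 0x14
s_6 = Round(s_5, k_5) = 0x4B
s_7 = Round(s_6, k_6) = 0xB8
s_8 = Round(s_7, k_7) = 0x83

0x8D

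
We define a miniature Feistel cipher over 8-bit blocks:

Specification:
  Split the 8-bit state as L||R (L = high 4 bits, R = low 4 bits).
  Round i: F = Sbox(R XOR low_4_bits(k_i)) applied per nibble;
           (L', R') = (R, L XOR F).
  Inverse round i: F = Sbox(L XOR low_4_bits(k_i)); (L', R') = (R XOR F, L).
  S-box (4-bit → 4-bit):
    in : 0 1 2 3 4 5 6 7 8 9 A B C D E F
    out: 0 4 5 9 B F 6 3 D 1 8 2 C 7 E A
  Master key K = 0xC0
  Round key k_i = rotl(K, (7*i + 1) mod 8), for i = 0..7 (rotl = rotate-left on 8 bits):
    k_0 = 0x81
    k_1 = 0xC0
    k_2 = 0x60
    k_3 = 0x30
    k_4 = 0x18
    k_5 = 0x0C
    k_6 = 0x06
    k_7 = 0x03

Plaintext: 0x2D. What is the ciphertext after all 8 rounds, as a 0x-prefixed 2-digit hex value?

0xA7

s_0 = plaintext = 0x2D
s_1 = Round(s_0, k_0) = 0xDE
s_2 = Round(s_1, k_1) = 0xE3
s_3 = Round(s_2, k_2) = 0x37
s_4 = Round(s_3, k_3) = 0x70
s_5 = Round(s_4, k_4) = 0x0A
s_6 = Round(s_5, k_5) = 0xA6
s_7 = Round(s_6, k_6) = 0x6A
s_8 = Round(s_7, k_7) = 0xA7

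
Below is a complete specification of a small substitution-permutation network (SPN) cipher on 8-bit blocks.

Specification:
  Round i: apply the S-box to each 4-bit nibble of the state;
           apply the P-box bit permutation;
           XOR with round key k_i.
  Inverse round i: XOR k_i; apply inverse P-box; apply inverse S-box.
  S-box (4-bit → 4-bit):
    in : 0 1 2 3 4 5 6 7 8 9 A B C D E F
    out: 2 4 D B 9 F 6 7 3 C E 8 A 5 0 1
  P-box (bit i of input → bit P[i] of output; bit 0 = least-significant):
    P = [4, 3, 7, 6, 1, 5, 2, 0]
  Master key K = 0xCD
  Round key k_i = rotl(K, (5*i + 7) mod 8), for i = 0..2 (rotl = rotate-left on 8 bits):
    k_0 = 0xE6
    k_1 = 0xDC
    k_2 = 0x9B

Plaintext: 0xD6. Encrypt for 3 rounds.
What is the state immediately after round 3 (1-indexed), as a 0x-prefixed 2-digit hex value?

0x93

s_0 = plaintext = 0xD6
s_1 = Round(s_0, k_0) = 0x68
s_2 = Round(s_1, k_1) = 0xE0
s_3 = Round(s_2, k_2) = 0x93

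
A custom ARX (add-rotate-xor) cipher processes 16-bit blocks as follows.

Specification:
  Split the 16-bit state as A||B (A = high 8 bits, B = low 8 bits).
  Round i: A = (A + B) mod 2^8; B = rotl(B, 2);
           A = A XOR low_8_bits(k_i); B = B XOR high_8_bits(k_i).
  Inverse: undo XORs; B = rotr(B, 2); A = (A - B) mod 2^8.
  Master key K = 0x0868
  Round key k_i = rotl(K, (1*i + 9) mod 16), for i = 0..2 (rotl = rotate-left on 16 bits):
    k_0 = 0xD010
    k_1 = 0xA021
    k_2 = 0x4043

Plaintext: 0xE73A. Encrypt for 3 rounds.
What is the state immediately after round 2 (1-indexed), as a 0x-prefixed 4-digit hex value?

0x4840

s_0 = plaintext = 0xE73A
s_1 = Round(s_0, k_0) = 0x3138
s_2 = Round(s_1, k_1) = 0x4840
s_3 = Round(s_2, k_2) = 0xCB41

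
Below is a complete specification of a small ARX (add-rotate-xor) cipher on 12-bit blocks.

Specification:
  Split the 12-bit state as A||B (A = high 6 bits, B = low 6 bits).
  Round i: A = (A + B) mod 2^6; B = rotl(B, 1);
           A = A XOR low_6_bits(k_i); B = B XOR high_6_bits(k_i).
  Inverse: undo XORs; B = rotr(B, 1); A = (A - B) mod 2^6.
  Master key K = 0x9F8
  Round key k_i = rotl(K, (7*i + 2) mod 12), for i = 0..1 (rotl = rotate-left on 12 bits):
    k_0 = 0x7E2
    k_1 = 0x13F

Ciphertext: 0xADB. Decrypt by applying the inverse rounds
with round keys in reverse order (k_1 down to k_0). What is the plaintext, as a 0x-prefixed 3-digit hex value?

s_0 = ciphertext = 0xADB
s_1 = InvRound(s_0, k_1) = 0x96F
s_2 = InvRound(s_1, k_0) = 0xBD8

0xBD8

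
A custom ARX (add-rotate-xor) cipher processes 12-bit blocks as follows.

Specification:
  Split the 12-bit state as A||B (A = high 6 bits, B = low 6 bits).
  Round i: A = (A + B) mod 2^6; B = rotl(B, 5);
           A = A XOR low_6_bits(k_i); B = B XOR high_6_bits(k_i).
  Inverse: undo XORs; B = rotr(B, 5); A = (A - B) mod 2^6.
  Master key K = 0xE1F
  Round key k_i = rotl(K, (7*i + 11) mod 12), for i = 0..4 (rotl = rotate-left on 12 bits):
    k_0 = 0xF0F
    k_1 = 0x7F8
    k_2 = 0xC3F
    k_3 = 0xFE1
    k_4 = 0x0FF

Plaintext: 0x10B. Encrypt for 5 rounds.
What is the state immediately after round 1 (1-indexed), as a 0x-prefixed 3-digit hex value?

s_0 = plaintext = 0x10B
s_1 = Round(s_0, k_0) = 0x019
s_2 = Round(s_1, k_1) = 0x873
s_3 = Round(s_2, k_2) = 0xAC9
s_4 = Round(s_3, k_3) = 0x55B
s_5 = Round(s_4, k_4) = 0x3EE

0x019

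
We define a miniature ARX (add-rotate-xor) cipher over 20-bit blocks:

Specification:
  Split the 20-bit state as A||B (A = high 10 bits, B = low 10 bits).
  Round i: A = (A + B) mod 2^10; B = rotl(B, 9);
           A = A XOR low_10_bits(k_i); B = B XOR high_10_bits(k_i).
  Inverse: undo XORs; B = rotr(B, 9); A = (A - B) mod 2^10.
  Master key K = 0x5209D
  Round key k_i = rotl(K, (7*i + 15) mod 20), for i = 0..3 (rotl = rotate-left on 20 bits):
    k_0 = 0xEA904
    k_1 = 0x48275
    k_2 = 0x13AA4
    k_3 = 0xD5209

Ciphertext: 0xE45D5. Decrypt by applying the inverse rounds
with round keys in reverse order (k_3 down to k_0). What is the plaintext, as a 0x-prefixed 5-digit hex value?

s_0 = ciphertext = 0xE45D5
s_1 = InvRound(s_0, k_3) = 0x25503
s_2 = InvRound(s_1, k_2) = 0xE5E9A
s_3 = InvRound(s_2, k_1) = 0x9B775
s_4 = InvRound(s_3, k_0) = 0x6ADBE

0x6ADBE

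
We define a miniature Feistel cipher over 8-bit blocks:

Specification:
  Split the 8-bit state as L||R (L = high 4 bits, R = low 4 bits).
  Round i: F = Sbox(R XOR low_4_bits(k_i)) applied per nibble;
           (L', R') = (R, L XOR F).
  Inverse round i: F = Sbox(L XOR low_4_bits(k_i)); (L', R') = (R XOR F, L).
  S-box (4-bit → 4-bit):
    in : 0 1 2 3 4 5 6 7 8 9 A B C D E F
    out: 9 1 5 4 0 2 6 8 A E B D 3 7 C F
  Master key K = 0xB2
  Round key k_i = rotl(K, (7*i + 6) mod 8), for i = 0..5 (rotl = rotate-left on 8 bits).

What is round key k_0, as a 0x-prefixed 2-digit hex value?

0xAC

K = 0xB2
k_0 = rotl(K, (7*0+6) mod 8) = rotl(K, 6) = 0xAC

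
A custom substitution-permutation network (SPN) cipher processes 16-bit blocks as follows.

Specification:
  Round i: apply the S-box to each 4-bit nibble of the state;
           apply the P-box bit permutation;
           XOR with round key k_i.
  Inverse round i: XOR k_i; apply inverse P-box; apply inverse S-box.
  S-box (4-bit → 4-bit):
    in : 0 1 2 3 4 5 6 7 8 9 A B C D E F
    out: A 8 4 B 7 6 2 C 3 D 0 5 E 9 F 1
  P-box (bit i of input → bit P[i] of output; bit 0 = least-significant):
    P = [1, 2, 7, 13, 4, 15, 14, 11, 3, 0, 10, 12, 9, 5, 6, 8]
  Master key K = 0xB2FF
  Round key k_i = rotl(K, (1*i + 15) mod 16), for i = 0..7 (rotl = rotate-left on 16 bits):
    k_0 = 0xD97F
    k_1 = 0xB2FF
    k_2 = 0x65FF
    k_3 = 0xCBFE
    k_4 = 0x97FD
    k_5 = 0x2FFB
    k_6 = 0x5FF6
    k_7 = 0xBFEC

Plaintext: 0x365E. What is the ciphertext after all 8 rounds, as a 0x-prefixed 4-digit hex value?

s_0 = plaintext = 0x365E
s_1 = Round(s_0, k_0) = 0x3AD8
s_2 = Round(s_1, k_1) = 0xB9C9
s_3 = Round(s_2, k_2) = 0x9B35
s_4 = Round(s_3, k_3) = 0x4422
s_5 = Round(s_4, k_4) = 0xD114
s_6 = Round(s_5, k_5) = 0x347D
s_7 = Round(s_6, k_6) = 0x30DD
s_8 = Round(s_7, k_7) = 0x84DF

0x84DF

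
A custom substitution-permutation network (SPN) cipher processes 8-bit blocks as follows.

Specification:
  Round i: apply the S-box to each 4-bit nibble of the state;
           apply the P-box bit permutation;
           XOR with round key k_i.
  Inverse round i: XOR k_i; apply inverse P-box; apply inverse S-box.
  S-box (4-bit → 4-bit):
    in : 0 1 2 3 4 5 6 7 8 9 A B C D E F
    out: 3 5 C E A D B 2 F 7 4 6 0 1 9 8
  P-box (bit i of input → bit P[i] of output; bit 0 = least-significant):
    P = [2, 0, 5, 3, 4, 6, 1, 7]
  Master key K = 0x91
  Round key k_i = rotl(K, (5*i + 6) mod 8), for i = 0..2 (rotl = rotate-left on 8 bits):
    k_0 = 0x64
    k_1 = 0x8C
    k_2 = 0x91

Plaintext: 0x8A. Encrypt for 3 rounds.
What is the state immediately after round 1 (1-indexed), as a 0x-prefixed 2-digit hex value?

s_0 = plaintext = 0x8A
s_1 = Round(s_0, k_0) = 0x96
s_2 = Round(s_1, k_1) = 0xD3
s_3 = Round(s_2, k_2) = 0xA8

0x96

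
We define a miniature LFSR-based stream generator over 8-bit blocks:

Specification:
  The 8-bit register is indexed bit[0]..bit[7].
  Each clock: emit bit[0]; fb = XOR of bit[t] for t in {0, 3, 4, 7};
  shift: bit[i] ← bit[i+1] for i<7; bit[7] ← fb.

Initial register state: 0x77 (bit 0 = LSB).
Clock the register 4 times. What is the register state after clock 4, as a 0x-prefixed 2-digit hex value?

reg_0 = 0x77
clock 1: out=1, reg = 0x3B
clock 2: out=1, reg = 0x9D
clock 3: out=1, reg = 0x4E
clock 4: out=0, reg = 0xA7

0xA7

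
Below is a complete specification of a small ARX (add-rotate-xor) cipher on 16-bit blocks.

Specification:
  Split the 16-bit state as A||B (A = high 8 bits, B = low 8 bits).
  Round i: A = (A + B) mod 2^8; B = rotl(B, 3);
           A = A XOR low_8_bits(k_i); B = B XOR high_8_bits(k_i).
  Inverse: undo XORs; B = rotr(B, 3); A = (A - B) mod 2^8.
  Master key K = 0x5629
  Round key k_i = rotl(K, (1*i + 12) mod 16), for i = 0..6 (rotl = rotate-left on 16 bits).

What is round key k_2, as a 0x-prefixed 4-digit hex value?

K = 0x5629
k_0 = rotl(K, (1*0+12) mod 16) = rotl(K, 12) = 0x9562
k_1 = rotl(K, (1*1+12) mod 16) = rotl(K, 13) = 0x2AC5
k_2 = rotl(K, (1*2+12) mod 16) = rotl(K, 14) = 0x558A

0x558A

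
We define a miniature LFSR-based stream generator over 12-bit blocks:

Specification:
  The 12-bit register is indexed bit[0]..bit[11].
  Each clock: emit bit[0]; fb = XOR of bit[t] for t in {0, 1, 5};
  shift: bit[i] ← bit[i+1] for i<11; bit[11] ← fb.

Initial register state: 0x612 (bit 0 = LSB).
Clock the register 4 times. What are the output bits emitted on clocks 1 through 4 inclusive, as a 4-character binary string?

reg_0 = 0x612
clock 1: out=0, reg = 0xB09
clock 2: out=1, reg = 0xD84
clock 3: out=0, reg = 0x6C2
clock 4: out=0, reg = 0xB61

0100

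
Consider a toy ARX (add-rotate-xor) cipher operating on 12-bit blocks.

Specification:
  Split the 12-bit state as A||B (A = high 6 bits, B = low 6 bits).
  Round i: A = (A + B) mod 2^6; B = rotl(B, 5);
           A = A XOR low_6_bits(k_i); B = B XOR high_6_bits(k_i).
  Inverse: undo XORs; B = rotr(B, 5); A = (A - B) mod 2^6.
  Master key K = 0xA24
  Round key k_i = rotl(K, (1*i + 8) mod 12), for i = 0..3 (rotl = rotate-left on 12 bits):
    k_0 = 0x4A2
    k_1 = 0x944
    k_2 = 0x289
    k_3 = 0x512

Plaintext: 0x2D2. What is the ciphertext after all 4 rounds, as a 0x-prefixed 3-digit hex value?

s_0 = plaintext = 0x2D2
s_1 = Round(s_0, k_0) = 0xFDB
s_2 = Round(s_1, k_1) = 0x788
s_3 = Round(s_2, k_2) = 0xBCE
s_4 = Round(s_3, k_3) = 0xBD3

0xBD3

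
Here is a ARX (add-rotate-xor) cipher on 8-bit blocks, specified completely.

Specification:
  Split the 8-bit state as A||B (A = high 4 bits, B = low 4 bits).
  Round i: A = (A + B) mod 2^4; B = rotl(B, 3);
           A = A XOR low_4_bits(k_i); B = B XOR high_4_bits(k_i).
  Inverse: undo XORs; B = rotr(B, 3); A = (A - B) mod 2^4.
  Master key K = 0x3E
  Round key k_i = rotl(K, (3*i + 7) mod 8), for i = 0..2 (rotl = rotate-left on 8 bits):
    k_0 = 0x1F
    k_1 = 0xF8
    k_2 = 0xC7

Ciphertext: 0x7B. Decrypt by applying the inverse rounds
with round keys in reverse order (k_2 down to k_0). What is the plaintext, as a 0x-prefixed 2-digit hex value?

0x16

s_0 = ciphertext = 0x7B
s_1 = InvRound(s_0, k_2) = 0x2E
s_2 = InvRound(s_1, k_1) = 0x82
s_3 = InvRound(s_2, k_0) = 0x16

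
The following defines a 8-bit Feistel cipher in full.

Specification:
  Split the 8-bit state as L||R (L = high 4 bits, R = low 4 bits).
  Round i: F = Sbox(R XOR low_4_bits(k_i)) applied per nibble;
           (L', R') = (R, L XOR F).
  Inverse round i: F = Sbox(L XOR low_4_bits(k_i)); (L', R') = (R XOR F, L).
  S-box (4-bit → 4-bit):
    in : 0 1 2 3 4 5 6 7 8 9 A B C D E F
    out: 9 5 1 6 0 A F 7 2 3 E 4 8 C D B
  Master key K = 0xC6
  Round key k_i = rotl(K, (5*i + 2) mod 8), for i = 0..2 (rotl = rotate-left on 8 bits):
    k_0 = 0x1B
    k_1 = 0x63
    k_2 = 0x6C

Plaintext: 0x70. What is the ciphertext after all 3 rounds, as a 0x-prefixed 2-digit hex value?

0x99

s_0 = plaintext = 0x70
s_1 = Round(s_0, k_0) = 0x03
s_2 = Round(s_1, k_1) = 0x39
s_3 = Round(s_2, k_2) = 0x99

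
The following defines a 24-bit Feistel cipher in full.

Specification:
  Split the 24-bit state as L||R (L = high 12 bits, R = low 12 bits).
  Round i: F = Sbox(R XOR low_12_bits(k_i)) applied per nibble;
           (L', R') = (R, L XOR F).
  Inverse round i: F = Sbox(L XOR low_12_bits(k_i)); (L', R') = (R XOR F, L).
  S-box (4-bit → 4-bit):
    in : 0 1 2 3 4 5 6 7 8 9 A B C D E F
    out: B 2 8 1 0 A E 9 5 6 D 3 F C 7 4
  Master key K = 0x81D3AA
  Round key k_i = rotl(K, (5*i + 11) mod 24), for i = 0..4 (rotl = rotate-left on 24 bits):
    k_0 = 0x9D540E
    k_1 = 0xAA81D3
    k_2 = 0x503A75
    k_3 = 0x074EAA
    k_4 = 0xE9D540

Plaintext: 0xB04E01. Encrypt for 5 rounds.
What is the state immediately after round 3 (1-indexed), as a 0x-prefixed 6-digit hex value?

0x7E0ADA

s_0 = plaintext = 0xB04E01
s_1 = Round(s_0, k_0) = 0xE016B0
s_2 = Round(s_1, k_1) = 0x6B07E0
s_3 = Round(s_2, k_2) = 0x7E0ADA
s_4 = Round(s_3, k_3) = 0xADA77B
s_5 = Round(s_4, k_4) = 0x77B2C9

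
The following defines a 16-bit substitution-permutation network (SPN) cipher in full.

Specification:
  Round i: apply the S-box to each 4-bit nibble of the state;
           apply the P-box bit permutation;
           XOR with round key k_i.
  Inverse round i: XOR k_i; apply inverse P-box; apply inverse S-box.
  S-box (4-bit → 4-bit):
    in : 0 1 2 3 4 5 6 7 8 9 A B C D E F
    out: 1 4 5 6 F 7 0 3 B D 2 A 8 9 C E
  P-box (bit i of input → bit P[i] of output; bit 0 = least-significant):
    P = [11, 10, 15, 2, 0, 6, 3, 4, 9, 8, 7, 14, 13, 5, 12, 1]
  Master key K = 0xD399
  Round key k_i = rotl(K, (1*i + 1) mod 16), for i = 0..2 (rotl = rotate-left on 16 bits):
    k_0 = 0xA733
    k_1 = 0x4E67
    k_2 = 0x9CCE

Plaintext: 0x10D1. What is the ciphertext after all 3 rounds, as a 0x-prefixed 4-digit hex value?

s_0 = plaintext = 0x10D1
s_1 = Round(s_0, k_0) = 0x3522
s_2 = Round(s_1, k_1) = 0xD5CE
s_3 = Round(s_2, k_2) = 0x3F58

0x3F58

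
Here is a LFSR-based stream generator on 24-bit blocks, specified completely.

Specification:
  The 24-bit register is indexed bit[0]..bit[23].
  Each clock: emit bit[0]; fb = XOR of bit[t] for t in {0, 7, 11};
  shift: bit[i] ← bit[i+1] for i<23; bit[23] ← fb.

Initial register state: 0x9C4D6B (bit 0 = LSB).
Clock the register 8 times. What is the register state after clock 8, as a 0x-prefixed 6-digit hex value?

reg_0 = 0x9C4D6B
clock 1: out=1, reg = 0x4E26B5
clock 2: out=1, reg = 0x27135A
clock 3: out=0, reg = 0x1389AD
clock 4: out=1, reg = 0x89C4D6
clock 5: out=0, reg = 0xC4E26B
clock 6: out=1, reg = 0xE27135
clock 7: out=1, reg = 0xF1389A
clock 8: out=0, reg = 0x789C4D

0x789C4D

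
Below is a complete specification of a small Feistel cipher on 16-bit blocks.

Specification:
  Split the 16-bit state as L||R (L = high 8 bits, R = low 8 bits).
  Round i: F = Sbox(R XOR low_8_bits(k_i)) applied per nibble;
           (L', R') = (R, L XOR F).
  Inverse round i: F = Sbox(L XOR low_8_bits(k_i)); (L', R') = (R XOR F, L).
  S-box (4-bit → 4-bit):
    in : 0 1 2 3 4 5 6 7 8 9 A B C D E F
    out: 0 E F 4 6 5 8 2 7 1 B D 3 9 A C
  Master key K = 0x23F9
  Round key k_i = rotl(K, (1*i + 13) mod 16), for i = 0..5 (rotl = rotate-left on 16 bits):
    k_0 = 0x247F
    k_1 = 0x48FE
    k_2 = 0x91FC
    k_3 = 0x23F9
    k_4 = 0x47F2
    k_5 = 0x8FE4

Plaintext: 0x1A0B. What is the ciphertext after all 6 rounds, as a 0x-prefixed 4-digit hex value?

0x0A51

s_0 = plaintext = 0x1A0B
s_1 = Round(s_0, k_0) = 0x0B3C
s_2 = Round(s_1, k_1) = 0x3C34
s_3 = Round(s_2, k_2) = 0x340B
s_4 = Round(s_3, k_3) = 0x0BFB
s_5 = Round(s_4, k_4) = 0xFB0A
s_6 = Round(s_5, k_5) = 0x0A51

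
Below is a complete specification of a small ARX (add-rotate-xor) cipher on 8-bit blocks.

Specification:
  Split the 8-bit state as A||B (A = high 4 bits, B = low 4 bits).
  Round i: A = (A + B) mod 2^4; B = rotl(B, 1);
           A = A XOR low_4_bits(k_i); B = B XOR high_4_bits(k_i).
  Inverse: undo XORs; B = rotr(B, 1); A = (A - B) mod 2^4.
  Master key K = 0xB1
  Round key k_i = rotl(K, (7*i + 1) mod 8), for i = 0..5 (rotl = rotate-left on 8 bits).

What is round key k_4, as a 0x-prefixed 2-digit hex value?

0x36

K = 0xB1
k_0 = rotl(K, (7*0+1) mod 8) = rotl(K, 1) = 0x63
k_1 = rotl(K, (7*1+1) mod 8) = rotl(K, 0) = 0xB1
k_2 = rotl(K, (7*2+1) mod 8) = rotl(K, 7) = 0xD8
k_3 = rotl(K, (7*3+1) mod 8) = rotl(K, 6) = 0x6C
k_4 = rotl(K, (7*4+1) mod 8) = rotl(K, 5) = 0x36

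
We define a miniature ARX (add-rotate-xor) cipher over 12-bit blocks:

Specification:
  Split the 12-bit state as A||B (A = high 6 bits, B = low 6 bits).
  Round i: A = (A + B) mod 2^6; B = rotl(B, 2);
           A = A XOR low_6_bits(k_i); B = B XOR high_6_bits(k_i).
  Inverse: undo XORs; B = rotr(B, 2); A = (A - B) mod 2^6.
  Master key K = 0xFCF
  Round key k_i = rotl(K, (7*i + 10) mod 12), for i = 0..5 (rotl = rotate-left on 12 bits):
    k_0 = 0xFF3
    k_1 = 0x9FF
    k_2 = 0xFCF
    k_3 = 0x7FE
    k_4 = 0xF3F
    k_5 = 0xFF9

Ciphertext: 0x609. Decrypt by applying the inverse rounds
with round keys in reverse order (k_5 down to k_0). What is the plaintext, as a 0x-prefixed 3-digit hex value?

s_0 = ciphertext = 0x609
s_1 = InvRound(s_0, k_5) = 0xD2D
s_2 = InvRound(s_1, k_4) = 0xDD4
s_3 = InvRound(s_2, k_3) = 0x5F2
s_4 = InvRound(s_3, k_2) = 0x153
s_5 = InvRound(s_4, k_1) = 0xB4D
s_6 = InvRound(s_5, k_0) = 0xCAC

0xCAC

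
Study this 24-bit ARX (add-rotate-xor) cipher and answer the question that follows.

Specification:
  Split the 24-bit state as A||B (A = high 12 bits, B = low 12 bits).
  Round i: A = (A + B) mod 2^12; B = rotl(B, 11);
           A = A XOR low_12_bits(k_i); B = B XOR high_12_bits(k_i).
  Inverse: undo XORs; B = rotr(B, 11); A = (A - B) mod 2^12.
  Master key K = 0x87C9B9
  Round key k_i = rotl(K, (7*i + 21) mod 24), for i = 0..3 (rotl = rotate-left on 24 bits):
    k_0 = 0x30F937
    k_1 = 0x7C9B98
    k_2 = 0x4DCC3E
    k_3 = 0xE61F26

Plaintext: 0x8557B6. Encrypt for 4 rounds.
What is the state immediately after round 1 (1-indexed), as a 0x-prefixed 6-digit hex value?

0x93C0D4

s_0 = plaintext = 0x8557B6
s_1 = Round(s_0, k_0) = 0x93C0D4
s_2 = Round(s_1, k_1) = 0x1887A3
s_3 = Round(s_2, k_2) = 0x515F0D
s_4 = Round(s_3, k_3) = 0xB041E7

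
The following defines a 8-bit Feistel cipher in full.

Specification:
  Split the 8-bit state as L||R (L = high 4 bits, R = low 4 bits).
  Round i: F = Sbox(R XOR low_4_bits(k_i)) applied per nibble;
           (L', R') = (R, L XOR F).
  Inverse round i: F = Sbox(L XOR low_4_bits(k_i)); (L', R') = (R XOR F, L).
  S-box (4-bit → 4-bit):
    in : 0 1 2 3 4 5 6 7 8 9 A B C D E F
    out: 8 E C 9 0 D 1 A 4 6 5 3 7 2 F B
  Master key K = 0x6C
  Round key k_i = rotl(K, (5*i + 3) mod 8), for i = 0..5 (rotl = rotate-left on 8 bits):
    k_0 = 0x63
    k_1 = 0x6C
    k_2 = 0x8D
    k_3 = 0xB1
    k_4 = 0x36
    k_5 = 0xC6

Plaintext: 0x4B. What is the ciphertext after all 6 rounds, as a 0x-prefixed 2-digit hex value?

0x06

s_0 = plaintext = 0x4B
s_1 = Round(s_0, k_0) = 0xB0
s_2 = Round(s_1, k_1) = 0x0C
s_3 = Round(s_2, k_2) = 0xCE
s_4 = Round(s_3, k_3) = 0xE7
s_5 = Round(s_4, k_4) = 0x70
s_6 = Round(s_5, k_5) = 0x06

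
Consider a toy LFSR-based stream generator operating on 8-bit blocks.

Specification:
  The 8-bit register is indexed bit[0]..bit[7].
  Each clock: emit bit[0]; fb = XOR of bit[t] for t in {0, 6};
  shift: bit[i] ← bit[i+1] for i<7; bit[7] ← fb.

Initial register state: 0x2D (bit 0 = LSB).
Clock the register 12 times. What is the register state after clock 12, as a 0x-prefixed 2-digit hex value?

0xD0

reg_0 = 0x2D
clock 1: out=1, reg = 0x96
clock 2: out=0, reg = 0x4B
clock 3: out=1, reg = 0x25
clock 4: out=1, reg = 0x92
clock 5: out=0, reg = 0x49
clock 6: out=1, reg = 0x24
clock 7: out=0, reg = 0x12
clock 8: out=0, reg = 0x09
clock 9: out=1, reg = 0x84
clock 10: out=0, reg = 0x42
clock 11: out=0, reg = 0xA1
clock 12: out=1, reg = 0xD0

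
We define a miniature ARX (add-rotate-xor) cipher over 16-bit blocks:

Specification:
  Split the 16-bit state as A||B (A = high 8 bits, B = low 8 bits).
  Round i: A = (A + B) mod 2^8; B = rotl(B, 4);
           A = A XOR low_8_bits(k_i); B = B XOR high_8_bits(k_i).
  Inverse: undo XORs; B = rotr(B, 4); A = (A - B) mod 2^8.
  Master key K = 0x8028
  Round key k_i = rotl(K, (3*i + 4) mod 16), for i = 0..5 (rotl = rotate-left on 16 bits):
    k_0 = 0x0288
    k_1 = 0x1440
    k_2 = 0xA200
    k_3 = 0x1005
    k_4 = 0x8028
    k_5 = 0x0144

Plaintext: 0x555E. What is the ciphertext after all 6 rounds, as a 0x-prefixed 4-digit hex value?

0xD659

s_0 = plaintext = 0x555E
s_1 = Round(s_0, k_0) = 0x3BE7
s_2 = Round(s_1, k_1) = 0x626A
s_3 = Round(s_2, k_2) = 0xCC04
s_4 = Round(s_3, k_3) = 0xD550
s_5 = Round(s_4, k_4) = 0x0D85
s_6 = Round(s_5, k_5) = 0xD659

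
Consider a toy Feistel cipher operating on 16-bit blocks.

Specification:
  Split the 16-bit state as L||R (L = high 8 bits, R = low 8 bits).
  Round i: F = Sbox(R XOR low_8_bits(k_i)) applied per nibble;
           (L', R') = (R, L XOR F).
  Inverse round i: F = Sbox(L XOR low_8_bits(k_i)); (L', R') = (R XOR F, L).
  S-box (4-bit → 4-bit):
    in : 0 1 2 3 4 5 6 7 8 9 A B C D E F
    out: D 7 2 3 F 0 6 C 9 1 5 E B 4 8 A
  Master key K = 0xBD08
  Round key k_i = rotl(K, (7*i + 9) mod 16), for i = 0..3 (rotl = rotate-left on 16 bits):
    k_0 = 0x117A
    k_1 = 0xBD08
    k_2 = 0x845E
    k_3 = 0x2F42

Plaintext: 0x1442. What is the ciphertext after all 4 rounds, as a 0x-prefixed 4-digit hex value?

0x166D

s_0 = plaintext = 0x1442
s_1 = Round(s_0, k_0) = 0x422D
s_2 = Round(s_1, k_1) = 0x2D62
s_3 = Round(s_2, k_2) = 0x6216
s_4 = Round(s_3, k_3) = 0x166D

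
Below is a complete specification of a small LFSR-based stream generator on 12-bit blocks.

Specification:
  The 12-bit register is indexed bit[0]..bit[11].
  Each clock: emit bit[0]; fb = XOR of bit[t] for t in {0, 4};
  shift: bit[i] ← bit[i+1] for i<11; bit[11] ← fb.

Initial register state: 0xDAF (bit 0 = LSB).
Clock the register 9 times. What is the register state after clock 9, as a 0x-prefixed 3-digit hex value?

0x3AE

reg_0 = 0xDAF
clock 1: out=1, reg = 0xED7
clock 2: out=1, reg = 0x76B
clock 3: out=1, reg = 0xBB5
clock 4: out=1, reg = 0x5DA
clock 5: out=0, reg = 0xAED
clock 6: out=1, reg = 0xD76
clock 7: out=0, reg = 0xEBB
clock 8: out=1, reg = 0x75D
clock 9: out=1, reg = 0x3AE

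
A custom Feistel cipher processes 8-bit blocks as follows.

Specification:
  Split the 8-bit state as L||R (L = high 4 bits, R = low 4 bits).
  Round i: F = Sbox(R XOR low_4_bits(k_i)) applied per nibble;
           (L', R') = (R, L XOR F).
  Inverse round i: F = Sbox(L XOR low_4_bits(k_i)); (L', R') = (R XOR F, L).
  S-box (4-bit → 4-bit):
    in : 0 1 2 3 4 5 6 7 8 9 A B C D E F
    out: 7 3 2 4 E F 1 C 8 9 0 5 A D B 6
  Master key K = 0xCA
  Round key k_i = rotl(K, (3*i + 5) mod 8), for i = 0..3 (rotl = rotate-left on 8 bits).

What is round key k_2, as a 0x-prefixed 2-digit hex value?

0x56

K = 0xCA
k_0 = rotl(K, (3*0+5) mod 8) = rotl(K, 5) = 0x59
k_1 = rotl(K, (3*1+5) mod 8) = rotl(K, 0) = 0xCA
k_2 = rotl(K, (3*2+5) mod 8) = rotl(K, 3) = 0x56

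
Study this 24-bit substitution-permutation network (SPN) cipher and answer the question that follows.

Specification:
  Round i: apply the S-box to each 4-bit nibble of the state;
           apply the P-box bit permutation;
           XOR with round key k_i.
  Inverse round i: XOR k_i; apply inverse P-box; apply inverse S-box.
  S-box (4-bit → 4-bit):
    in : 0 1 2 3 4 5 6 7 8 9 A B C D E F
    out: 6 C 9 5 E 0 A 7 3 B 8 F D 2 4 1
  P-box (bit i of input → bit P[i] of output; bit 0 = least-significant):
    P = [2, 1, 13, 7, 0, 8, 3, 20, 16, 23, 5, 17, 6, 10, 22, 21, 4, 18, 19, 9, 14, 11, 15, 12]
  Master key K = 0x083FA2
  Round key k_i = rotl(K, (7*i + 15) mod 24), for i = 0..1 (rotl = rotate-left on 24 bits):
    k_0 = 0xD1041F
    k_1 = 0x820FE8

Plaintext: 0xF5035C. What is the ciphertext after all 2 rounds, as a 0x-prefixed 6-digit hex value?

s_0 = plaintext = 0xF5035C
s_1 = Round(s_0, k_0) = 0x9060BB
s_2 = Round(s_1, k_1) = 0x3E7247

0x3E7247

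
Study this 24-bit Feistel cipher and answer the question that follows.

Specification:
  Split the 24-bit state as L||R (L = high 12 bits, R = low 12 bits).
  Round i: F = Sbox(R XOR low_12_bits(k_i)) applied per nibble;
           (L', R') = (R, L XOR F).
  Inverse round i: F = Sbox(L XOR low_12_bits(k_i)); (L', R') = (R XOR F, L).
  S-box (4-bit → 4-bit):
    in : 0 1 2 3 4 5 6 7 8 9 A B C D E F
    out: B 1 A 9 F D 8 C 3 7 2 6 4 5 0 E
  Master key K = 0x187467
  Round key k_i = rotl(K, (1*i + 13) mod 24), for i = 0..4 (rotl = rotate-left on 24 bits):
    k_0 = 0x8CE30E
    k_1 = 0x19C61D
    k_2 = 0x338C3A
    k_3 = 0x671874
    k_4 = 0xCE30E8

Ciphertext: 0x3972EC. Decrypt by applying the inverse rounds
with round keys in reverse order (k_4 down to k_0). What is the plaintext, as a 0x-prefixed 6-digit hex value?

s_0 = ciphertext = 0x3972EC
s_1 = InvRound(s_0, k_4) = 0xB22397
s_2 = InvRound(s_1, k_3) = 0xA4FB22
s_3 = InvRound(s_2, k_2) = 0x3EFA4F
s_4 = InvRound(s_3, k_1) = 0x7A53EF
s_5 = InvRound(s_4, k_0) = 0xCC97A5

0xCC97A5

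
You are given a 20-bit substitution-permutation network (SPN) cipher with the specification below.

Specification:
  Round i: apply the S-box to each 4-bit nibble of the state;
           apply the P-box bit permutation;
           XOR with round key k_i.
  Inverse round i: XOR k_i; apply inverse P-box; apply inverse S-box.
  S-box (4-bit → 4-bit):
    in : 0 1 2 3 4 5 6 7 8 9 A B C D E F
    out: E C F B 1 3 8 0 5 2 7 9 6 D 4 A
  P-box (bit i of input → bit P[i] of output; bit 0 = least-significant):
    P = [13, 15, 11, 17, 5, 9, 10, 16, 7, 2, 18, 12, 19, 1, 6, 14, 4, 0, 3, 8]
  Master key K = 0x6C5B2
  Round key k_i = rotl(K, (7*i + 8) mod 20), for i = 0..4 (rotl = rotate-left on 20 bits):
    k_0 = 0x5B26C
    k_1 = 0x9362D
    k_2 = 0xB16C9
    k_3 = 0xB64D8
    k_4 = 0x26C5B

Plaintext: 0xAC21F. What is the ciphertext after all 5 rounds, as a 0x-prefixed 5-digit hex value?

s_0 = plaintext = 0xAC21F
s_1 = Round(s_0, k_0) = 0x226B3
s_2 = Round(s_1, k_1) = 0x2C756
s_3 = Round(s_2, k_2) = 0x915B2
s_4 = Round(s_3, k_3) = 0x88C3D
s_5 = Round(s_4, k_4) = 0xD4627

0xD4627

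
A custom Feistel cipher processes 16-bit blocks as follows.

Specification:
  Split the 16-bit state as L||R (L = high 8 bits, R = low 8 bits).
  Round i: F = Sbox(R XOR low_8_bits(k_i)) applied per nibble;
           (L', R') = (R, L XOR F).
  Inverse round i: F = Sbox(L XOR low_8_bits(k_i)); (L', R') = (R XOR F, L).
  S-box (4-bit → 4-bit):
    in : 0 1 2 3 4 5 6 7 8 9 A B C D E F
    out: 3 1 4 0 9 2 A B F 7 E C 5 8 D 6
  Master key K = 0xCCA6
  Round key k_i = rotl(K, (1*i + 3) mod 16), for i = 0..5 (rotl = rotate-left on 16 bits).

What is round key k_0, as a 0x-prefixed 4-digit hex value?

0x6536

K = 0xCCA6
k_0 = rotl(K, (1*0+3) mod 16) = rotl(K, 3) = 0x6536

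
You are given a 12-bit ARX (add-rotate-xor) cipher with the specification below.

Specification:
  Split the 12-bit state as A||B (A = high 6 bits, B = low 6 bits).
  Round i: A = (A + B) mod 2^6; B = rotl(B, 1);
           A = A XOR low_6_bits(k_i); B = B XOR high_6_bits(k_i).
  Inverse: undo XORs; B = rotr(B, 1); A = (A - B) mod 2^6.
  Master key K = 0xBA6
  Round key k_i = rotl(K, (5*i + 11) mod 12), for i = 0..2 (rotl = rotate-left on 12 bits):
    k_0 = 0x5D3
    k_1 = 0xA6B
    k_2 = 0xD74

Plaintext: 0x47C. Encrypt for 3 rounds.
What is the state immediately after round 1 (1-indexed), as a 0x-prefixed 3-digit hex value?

s_0 = plaintext = 0x47C
s_1 = Round(s_0, k_0) = 0x7AE
s_2 = Round(s_1, k_1) = 0x9F4
s_3 = Round(s_2, k_2) = 0xBDC

0x7AE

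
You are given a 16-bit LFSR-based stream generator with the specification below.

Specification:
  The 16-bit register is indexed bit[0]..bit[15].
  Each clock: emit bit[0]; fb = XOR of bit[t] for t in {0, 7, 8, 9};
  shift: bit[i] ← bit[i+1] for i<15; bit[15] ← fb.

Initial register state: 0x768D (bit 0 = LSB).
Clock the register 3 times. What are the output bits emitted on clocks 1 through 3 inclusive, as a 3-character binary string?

101

reg_0 = 0x768D
clock 1: out=1, reg = 0xBB46
clock 2: out=0, reg = 0x5DA3
clock 3: out=1, reg = 0xAED1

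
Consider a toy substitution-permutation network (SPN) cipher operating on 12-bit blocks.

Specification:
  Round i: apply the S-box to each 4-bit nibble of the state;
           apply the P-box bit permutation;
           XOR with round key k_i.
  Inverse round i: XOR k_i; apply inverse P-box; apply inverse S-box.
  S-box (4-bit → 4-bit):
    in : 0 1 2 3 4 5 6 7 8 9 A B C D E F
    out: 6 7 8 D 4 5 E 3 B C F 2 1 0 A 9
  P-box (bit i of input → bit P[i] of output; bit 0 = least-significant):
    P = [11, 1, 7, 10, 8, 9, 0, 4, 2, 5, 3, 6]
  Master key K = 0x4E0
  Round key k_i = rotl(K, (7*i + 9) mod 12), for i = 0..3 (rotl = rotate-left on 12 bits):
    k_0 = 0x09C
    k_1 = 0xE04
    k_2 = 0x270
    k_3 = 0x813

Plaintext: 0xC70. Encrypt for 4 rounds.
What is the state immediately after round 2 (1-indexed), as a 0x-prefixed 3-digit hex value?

0x1CB

s_0 = plaintext = 0xC70
s_1 = Round(s_0, k_0) = 0x31A
s_2 = Round(s_1, k_1) = 0x1CB
s_3 = Round(s_2, k_2) = 0x35E
s_4 = Round(s_3, k_3) = 0xD5C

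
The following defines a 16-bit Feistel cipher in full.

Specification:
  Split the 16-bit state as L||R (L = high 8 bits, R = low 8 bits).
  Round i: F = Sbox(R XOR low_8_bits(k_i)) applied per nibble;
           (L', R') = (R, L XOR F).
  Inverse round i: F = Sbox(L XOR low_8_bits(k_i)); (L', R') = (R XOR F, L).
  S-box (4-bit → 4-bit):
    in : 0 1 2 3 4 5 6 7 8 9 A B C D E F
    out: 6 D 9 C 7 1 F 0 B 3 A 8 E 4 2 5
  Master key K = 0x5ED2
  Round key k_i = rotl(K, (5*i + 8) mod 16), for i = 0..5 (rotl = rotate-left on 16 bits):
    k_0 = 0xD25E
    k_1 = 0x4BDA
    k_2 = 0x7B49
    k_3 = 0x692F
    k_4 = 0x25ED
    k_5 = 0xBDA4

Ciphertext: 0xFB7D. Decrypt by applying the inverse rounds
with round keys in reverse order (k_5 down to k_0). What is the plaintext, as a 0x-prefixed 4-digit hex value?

s_0 = ciphertext = 0xFB7D
s_1 = InvRound(s_0, k_5) = 0x68FB
s_2 = InvRound(s_1, k_4) = 0x4A68
s_3 = InvRound(s_2, k_3) = 0x994A
s_4 = InvRound(s_3, k_2) = 0x0C99
s_5 = InvRound(s_4, k_1) = 0xD60C
s_6 = InvRound(s_5, k_0) = 0xB7D6

0xB7D6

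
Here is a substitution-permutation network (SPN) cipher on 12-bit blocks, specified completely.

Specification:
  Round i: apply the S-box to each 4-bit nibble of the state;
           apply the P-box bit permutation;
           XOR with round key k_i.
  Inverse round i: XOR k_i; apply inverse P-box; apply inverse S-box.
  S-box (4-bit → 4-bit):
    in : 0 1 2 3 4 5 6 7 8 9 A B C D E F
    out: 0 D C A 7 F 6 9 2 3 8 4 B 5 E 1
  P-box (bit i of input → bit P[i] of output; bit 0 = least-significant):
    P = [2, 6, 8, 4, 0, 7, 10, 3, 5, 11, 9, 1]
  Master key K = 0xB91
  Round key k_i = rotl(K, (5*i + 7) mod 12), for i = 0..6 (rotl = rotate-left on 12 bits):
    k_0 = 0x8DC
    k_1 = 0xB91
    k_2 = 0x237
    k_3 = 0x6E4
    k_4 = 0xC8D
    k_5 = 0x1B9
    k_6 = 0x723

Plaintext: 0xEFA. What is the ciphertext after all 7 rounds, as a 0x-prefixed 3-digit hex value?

s_0 = plaintext = 0xEFA
s_1 = Round(s_0, k_0) = 0x2CF
s_2 = Round(s_1, k_1) = 0x91E
s_3 = Round(s_2, k_2) = 0xF4E
s_4 = Round(s_3, k_3) = 0x315
s_5 = Round(s_4, k_4) = 0x1D2
s_6 = Round(s_5, k_5) = 0x68A
s_7 = Round(s_6, k_6) = 0xDB3

0xDB3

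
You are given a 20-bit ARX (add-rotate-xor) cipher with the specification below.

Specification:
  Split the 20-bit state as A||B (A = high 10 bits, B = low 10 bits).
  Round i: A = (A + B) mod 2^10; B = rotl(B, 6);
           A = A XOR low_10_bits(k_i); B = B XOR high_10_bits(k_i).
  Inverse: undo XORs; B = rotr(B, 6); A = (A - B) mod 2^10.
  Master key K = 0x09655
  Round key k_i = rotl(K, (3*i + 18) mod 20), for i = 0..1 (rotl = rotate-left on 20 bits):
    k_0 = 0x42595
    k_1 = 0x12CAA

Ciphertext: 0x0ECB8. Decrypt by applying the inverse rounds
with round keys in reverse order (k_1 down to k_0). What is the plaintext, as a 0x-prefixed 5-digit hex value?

s_0 = ciphertext = 0x0ECB8
s_1 = InvRound(s_0, k_1) = 0x57B33
s_2 = InvRound(s_1, k_0) = 0x48FA8

0x48FA8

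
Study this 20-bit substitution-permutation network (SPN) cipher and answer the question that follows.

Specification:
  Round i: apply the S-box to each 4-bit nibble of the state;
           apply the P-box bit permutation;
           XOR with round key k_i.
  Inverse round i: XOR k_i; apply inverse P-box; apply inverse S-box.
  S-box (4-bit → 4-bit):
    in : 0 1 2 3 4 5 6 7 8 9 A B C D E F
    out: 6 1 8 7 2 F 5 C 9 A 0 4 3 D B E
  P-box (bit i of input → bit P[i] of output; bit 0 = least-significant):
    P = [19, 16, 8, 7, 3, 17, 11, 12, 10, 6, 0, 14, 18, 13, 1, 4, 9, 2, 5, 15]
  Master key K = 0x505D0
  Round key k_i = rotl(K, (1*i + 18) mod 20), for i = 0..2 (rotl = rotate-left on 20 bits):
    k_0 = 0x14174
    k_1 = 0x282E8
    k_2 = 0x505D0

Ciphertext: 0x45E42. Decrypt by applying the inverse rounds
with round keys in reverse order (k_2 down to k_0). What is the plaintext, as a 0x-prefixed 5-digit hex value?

0x54388

s_0 = ciphertext = 0x45E42
s_1 = InvRound(s_0, k_2) = 0x1727F
s_2 = InvRound(s_1, k_1) = 0x9F799
s_3 = InvRound(s_2, k_0) = 0x54388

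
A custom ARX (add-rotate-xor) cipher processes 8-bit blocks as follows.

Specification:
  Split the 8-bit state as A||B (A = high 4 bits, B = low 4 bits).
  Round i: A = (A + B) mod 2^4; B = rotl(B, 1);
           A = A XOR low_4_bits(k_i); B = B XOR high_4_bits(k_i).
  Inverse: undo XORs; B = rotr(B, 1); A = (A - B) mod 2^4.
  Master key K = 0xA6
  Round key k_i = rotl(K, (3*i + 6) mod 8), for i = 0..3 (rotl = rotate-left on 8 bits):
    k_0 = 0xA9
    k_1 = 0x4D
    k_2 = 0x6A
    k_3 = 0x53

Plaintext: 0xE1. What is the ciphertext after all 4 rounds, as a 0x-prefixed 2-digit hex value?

s_0 = plaintext = 0xE1
s_1 = Round(s_0, k_0) = 0x68
s_2 = Round(s_1, k_1) = 0x35
s_3 = Round(s_2, k_2) = 0x2C
s_4 = Round(s_3, k_3) = 0xDC

0xDC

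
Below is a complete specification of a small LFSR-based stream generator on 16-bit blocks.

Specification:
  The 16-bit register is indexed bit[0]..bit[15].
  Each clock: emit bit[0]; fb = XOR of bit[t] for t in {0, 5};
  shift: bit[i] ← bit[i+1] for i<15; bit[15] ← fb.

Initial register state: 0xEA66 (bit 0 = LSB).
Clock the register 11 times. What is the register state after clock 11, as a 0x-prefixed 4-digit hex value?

0xA6BD

reg_0 = 0xEA66
clock 1: out=0, reg = 0xF533
clock 2: out=1, reg = 0x7A99
clock 3: out=1, reg = 0xBD4C
clock 4: out=0, reg = 0x5EA6
clock 5: out=0, reg = 0xAF53
clock 6: out=1, reg = 0xD7A9
clock 7: out=1, reg = 0x6BD4
clock 8: out=0, reg = 0x35EA
clock 9: out=0, reg = 0x9AF5
clock 10: out=1, reg = 0x4D7A
clock 11: out=0, reg = 0xA6BD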